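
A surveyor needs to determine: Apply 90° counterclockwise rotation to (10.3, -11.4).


90° CCW: (x,y) -> (-y, x)
(10.3,-11.4) -> (11.4, 10.3)

(11.4, 10.3)


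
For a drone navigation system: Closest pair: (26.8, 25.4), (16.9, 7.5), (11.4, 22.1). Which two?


d(P0,P1) = 20.4553, d(P0,P2) = 15.7496, d(P1,P2) = 15.6016
Closest: P1 and P2

Closest pair: (16.9, 7.5) and (11.4, 22.1), distance = 15.6016


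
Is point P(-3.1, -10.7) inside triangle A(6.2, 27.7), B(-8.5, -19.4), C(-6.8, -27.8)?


Cross products: AB x AP = 126.45, BC x BP = 60.15, CA x CP = 16.95
All same sign? yes

Yes, inside


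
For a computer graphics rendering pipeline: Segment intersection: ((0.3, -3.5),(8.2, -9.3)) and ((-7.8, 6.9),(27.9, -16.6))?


Cross products: d1=-180.93, d2=-202.34, d3=35.18, d4=56.59
d1*d2 < 0 and d3*d4 < 0? no

No, they don't intersect


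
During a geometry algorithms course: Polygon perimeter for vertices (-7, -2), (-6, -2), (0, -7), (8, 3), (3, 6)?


Sides: (-7, -2)->(-6, -2): sqrt(1) = 1, (-6, -2)->(0, -7): sqrt(61) = 7.81025, (0, -7)->(8, 3): sqrt(164) = 12.806248, (8, 3)->(3, 6): sqrt(34) = 5.830952, (3, 6)->(-7, -2): sqrt(164) = 12.806248
Sum = 40.253698
Perimeter = 40.2537

40.2537


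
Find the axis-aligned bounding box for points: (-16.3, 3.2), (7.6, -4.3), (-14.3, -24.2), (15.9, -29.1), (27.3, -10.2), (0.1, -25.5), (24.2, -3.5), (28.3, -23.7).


x range: [-16.3, 28.3]
y range: [-29.1, 3.2]
Bounding box: (-16.3,-29.1) to (28.3,3.2)

(-16.3,-29.1) to (28.3,3.2)


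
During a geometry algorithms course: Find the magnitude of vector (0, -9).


|u| = sqrt(0^2 + (-9)^2) = sqrt(81) = 9

9


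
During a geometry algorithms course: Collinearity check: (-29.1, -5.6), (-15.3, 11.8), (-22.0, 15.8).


Cross product: ((-15.3)-(-29.1))*(15.8-(-5.6)) - (11.8-(-5.6))*((-22)-(-29.1))
= 171.78

No, not collinear


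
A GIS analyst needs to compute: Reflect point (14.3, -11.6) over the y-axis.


Reflection over y-axis: (x,y) -> (-x,y)
(14.3, -11.6) -> (-14.3, -11.6)

(-14.3, -11.6)


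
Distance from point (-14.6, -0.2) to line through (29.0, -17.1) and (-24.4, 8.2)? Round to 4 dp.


|cross product| = 200.62
|line direction| = sqrt(3491.65) = 59.0902
Distance = 200.62/sqrt(3491.65) = 3.3951

3.3951


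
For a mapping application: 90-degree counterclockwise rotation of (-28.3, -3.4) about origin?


90° CCW: (x,y) -> (-y, x)
(-28.3,-3.4) -> (3.4, -28.3)

(3.4, -28.3)


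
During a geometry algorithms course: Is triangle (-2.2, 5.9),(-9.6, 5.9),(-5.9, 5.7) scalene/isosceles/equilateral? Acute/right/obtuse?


Side lengths squared: AB^2=54.76, BC^2=13.73, CA^2=13.73
Sorted: [13.73, 13.73, 54.76]
By sides: Isosceles, By angles: Obtuse

Isosceles, Obtuse


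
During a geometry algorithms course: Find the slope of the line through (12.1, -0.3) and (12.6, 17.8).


slope = (y2-y1)/(x2-x1) = (17.8-(-0.3))/(12.6-12.1) = 18.1/0.5 = 36.2

36.2


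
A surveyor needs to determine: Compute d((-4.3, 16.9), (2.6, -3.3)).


dx=6.9, dy=-20.2
d^2 = 6.9^2 + (-20.2)^2 = 455.65
d = sqrt(455.65) = 21.346

21.346


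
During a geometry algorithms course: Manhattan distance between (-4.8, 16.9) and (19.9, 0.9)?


|(-4.8)-19.9| + |16.9-0.9| = 24.7 + 16 = 40.7

40.7


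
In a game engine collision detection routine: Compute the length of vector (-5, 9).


|u| = sqrt((-5)^2 + 9^2) = sqrt(106) = 10.2956

10.2956


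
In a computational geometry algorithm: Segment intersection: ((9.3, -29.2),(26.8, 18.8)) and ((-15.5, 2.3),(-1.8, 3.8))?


Cross products: d1=-468.75, d2=162.6, d3=1741.65, d4=1110.3
d1*d2 < 0 and d3*d4 < 0? no

No, they don't intersect


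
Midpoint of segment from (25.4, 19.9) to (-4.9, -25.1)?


M = ((25.4+(-4.9))/2, (19.9+(-25.1))/2)
= (10.25, -2.6)

(10.25, -2.6)


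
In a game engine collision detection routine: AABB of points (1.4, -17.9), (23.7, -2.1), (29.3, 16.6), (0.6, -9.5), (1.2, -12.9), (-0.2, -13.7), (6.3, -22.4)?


x range: [-0.2, 29.3]
y range: [-22.4, 16.6]
Bounding box: (-0.2,-22.4) to (29.3,16.6)

(-0.2,-22.4) to (29.3,16.6)


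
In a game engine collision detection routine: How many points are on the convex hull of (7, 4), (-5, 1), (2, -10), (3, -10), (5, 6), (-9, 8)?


Convex hull vertices (CCW): (-9, 8), (-5, 1), (2, -10), (3, -10), (7, 4), (5, 6)
Count = 6

6


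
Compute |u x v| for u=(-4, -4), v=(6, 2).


|u x v| = |(-4)*2 - (-4)*6|
= |(-8) - (-24)| = 16

16


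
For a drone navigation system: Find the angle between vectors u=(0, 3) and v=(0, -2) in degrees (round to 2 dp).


u.v = -6, |u| = sqrt(9) = 3, |v| = sqrt(4) = 2
cos(theta) = u.v/(|u||v|) = -6/sqrt(36) = -1
theta = acos(-1) = 180 degrees

180 degrees


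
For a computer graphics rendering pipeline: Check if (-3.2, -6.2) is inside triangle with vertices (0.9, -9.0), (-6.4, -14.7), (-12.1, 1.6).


Cross products: AB x AP = -43.81, BC x BP = -100.61, CA x CP = -7.06
All same sign? yes

Yes, inside


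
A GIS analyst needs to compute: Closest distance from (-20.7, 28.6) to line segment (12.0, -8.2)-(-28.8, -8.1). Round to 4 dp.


Project P onto AB: t = 0.8037 (clamped to [0,1])
Closest point on segment: (-20.79, -8.1196)
Distance: 36.7197

36.7197


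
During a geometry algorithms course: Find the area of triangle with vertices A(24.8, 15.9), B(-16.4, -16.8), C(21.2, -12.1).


Area = |x_A(y_B-y_C) + x_B(y_C-y_A) + x_C(y_A-y_B)|/2
= |(-116.56) + 459.2 + 693.24|/2
= 1035.88/2 = 517.94

517.94


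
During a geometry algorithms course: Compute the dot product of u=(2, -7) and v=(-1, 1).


u . v = u_x*v_x + u_y*v_y = 2*(-1) + (-7)*1
= (-2) + (-7) = -9

-9


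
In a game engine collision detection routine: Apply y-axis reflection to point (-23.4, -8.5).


Reflection over y-axis: (x,y) -> (-x,y)
(-23.4, -8.5) -> (23.4, -8.5)

(23.4, -8.5)


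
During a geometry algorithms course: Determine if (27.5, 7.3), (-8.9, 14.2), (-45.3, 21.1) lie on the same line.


Cross product: ((-8.9)-27.5)*(21.1-7.3) - (14.2-7.3)*((-45.3)-27.5)
= 0

Yes, collinear


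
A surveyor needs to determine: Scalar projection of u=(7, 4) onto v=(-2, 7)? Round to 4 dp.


u.v = 14, |v| = sqrt(53) = 7.2801
Scalar projection = u.v / |v| = 14 / sqrt(53) = 1.923

1.923


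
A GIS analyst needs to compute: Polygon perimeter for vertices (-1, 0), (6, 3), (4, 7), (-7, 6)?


Sides: (-1, 0)->(6, 3): sqrt(58) = 7.615773, (6, 3)->(4, 7): sqrt(20) = 4.472136, (4, 7)->(-7, 6): sqrt(122) = 11.045361, (-7, 6)->(-1, 0): sqrt(72) = 8.485281
Sum = 31.618551
Perimeter = 31.6186

31.6186


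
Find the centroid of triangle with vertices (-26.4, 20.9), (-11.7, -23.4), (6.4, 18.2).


Centroid = ((x_A+x_B+x_C)/3, (y_A+y_B+y_C)/3)
= (((-26.4)+(-11.7)+6.4)/3, (20.9+(-23.4)+18.2)/3)
= (-10.5667, 5.2333)

(-10.5667, 5.2333)


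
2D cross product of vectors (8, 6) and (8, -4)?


u x v = u_x*v_y - u_y*v_x = 8*(-4) - 6*8
= (-32) - 48 = -80

-80


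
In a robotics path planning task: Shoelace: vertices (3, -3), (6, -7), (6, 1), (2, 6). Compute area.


Shoelace sum: (3*(-7) - 6*(-3)) + (6*1 - 6*(-7)) + (6*6 - 2*1) + (2*(-3) - 3*6)
= 55
Area = |55|/2 = 27.5

27.5


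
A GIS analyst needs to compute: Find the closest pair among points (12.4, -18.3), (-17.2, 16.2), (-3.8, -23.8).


d(P0,P1) = 45.4578, d(P0,P2) = 17.1082, d(P1,P2) = 42.1848
Closest: P0 and P2

Closest pair: (12.4, -18.3) and (-3.8, -23.8), distance = 17.1082


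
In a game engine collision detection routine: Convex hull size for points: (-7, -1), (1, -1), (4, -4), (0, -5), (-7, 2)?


Convex hull vertices (CCW): (-7, -1), (0, -5), (4, -4), (1, -1), (-7, 2)
Count = 5

5


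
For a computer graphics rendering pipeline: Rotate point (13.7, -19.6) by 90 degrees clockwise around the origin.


90° CW: (x,y) -> (y, -x)
(13.7,-19.6) -> (-19.6, -13.7)

(-19.6, -13.7)


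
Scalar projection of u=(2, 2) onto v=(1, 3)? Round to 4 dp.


u.v = 8, |v| = sqrt(10) = 3.1623
Scalar projection = u.v / |v| = 8 / sqrt(10) = 2.5298

2.5298


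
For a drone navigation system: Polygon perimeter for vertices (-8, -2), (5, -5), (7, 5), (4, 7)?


Sides: (-8, -2)->(5, -5): sqrt(178) = 13.341664, (5, -5)->(7, 5): sqrt(104) = 10.198039, (7, 5)->(4, 7): sqrt(13) = 3.605551, (4, 7)->(-8, -2): sqrt(225) = 15
Sum = 42.145254
Perimeter = 42.1453

42.1453


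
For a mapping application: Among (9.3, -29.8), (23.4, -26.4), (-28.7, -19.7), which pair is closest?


d(P0,P1) = 14.5041, d(P0,P2) = 39.3193, d(P1,P2) = 52.529
Closest: P0 and P1

Closest pair: (9.3, -29.8) and (23.4, -26.4), distance = 14.5041


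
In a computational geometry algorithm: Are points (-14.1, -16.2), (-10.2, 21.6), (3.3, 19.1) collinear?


Cross product: ((-10.2)-(-14.1))*(19.1-(-16.2)) - (21.6-(-16.2))*(3.3-(-14.1))
= -520.05

No, not collinear


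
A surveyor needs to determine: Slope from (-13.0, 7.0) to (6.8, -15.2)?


slope = (y2-y1)/(x2-x1) = ((-15.2)-7)/(6.8-(-13)) = (-22.2)/19.8 = -1.1212

-1.1212


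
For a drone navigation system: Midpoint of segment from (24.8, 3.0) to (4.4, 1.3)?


M = ((24.8+4.4)/2, (3+1.3)/2)
= (14.6, 2.15)

(14.6, 2.15)


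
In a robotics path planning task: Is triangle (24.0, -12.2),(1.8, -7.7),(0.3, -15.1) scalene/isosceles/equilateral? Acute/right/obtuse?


Side lengths squared: AB^2=513.09, BC^2=57.01, CA^2=570.1
Sorted: [57.01, 513.09, 570.1]
By sides: Scalene, By angles: Right

Scalene, Right


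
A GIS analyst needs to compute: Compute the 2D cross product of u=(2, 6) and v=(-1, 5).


u x v = u_x*v_y - u_y*v_x = 2*5 - 6*(-1)
= 10 - (-6) = 16

16


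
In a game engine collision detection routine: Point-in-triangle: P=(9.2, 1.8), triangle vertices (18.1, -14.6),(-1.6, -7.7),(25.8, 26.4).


Cross products: AB x AP = -261.67, BC x BP = -107.98, CA x CP = -491.18
All same sign? yes

Yes, inside


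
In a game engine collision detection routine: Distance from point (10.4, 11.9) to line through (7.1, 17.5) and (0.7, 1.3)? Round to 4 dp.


|cross product| = 89.3
|line direction| = sqrt(303.4) = 17.4184
Distance = 89.3/sqrt(303.4) = 5.1268

5.1268


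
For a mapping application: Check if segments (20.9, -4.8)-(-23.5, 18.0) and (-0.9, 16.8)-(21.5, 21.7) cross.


Cross products: d1=-590.66, d2=137.62, d3=-462, d4=-1190.28
d1*d2 < 0 and d3*d4 < 0? no

No, they don't intersect


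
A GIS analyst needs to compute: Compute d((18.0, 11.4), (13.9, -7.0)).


dx=-4.1, dy=-18.4
d^2 = (-4.1)^2 + (-18.4)^2 = 355.37
d = sqrt(355.37) = 18.8513

18.8513


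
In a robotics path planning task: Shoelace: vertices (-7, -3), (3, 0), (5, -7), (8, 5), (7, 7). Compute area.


Shoelace sum: ((-7)*0 - 3*(-3)) + (3*(-7) - 5*0) + (5*5 - 8*(-7)) + (8*7 - 7*5) + (7*(-3) - (-7)*7)
= 118
Area = |118|/2 = 59

59


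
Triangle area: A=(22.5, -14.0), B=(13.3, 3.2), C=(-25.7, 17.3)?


Area = |x_A(y_B-y_C) + x_B(y_C-y_A) + x_C(y_A-y_B)|/2
= |(-317.25) + 416.29 + 442.04|/2
= 541.08/2 = 270.54

270.54


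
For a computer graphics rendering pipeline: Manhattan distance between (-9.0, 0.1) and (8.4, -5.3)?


|(-9)-8.4| + |0.1-(-5.3)| = 17.4 + 5.4 = 22.8

22.8


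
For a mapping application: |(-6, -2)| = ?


|u| = sqrt((-6)^2 + (-2)^2) = sqrt(40) = 6.3246

6.3246


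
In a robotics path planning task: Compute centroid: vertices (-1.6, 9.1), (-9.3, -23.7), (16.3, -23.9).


Centroid = ((x_A+x_B+x_C)/3, (y_A+y_B+y_C)/3)
= (((-1.6)+(-9.3)+16.3)/3, (9.1+(-23.7)+(-23.9))/3)
= (1.8, -12.8333)

(1.8, -12.8333)


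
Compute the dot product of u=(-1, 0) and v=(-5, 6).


u . v = u_x*v_x + u_y*v_y = (-1)*(-5) + 0*6
= 5 + 0 = 5

5


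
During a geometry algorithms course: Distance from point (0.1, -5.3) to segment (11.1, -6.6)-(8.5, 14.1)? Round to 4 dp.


Project P onto AB: t = 0.1275 (clamped to [0,1])
Closest point on segment: (10.7684, -3.96)
Distance: 10.7522

10.7522


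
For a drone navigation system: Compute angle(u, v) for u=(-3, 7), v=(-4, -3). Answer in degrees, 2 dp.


u.v = -9, |u| = sqrt(58) = 7.6158, |v| = sqrt(25) = 5
cos(theta) = u.v/(|u||v|) = -9/sqrt(1450) = -0.236352
theta = acos(-0.236352) = 103.67 degrees

103.67 degrees


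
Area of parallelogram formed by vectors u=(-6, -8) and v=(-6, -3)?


|u x v| = |(-6)*(-3) - (-8)*(-6)|
= |18 - 48| = 30

30


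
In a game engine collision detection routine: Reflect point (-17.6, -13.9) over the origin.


Reflection over origin: (x,y) -> (-x,-y)
(-17.6, -13.9) -> (17.6, 13.9)

(17.6, 13.9)


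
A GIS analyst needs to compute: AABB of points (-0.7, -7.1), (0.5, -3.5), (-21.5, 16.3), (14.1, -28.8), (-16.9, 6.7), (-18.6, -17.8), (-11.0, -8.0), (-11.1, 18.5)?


x range: [-21.5, 14.1]
y range: [-28.8, 18.5]
Bounding box: (-21.5,-28.8) to (14.1,18.5)

(-21.5,-28.8) to (14.1,18.5)


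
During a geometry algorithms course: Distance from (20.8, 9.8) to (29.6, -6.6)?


dx=8.8, dy=-16.4
d^2 = 8.8^2 + (-16.4)^2 = 346.4
d = sqrt(346.4) = 18.6118

18.6118


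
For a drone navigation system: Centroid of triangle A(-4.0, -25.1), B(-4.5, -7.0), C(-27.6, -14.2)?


Centroid = ((x_A+x_B+x_C)/3, (y_A+y_B+y_C)/3)
= (((-4)+(-4.5)+(-27.6))/3, ((-25.1)+(-7)+(-14.2))/3)
= (-12.0333, -15.4333)

(-12.0333, -15.4333)


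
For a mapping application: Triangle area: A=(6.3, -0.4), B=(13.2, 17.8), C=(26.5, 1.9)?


Area = |x_A(y_B-y_C) + x_B(y_C-y_A) + x_C(y_A-y_B)|/2
= |100.17 + 30.36 + (-482.3)|/2
= 351.77/2 = 175.885

175.885


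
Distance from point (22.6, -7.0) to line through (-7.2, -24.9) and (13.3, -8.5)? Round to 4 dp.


|cross product| = 121.77
|line direction| = sqrt(689.21) = 26.2528
Distance = 121.77/sqrt(689.21) = 4.6384

4.6384


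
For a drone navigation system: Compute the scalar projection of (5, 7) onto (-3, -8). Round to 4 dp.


u.v = -71, |v| = sqrt(73) = 8.544
Scalar projection = u.v / |v| = -71 / sqrt(73) = -8.3099

-8.3099


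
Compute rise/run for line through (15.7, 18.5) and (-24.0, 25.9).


slope = (y2-y1)/(x2-x1) = (25.9-18.5)/((-24)-15.7) = 7.4/(-39.7) = -0.1864

-0.1864


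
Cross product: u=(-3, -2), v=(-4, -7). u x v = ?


u x v = u_x*v_y - u_y*v_x = (-3)*(-7) - (-2)*(-4)
= 21 - 8 = 13

13


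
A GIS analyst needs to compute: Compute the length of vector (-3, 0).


|u| = sqrt((-3)^2 + 0^2) = sqrt(9) = 3

3


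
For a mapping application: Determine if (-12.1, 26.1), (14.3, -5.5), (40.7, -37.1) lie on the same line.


Cross product: (14.3-(-12.1))*((-37.1)-26.1) - ((-5.5)-26.1)*(40.7-(-12.1))
= 0

Yes, collinear


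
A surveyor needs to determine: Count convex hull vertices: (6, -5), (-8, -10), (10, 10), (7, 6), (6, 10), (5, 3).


Convex hull vertices (CCW): (-8, -10), (6, -5), (10, 10), (6, 10)
Count = 4

4


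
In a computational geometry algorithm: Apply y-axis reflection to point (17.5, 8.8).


Reflection over y-axis: (x,y) -> (-x,y)
(17.5, 8.8) -> (-17.5, 8.8)

(-17.5, 8.8)


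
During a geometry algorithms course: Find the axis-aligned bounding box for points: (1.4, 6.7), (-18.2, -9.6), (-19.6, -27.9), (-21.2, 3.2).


x range: [-21.2, 1.4]
y range: [-27.9, 6.7]
Bounding box: (-21.2,-27.9) to (1.4,6.7)

(-21.2,-27.9) to (1.4,6.7)


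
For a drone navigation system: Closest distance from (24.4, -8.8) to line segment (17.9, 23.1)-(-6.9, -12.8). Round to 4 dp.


Project P onto AB: t = 0.5169 (clamped to [0,1])
Closest point on segment: (5.0821, 4.545)
Distance: 23.4792

23.4792


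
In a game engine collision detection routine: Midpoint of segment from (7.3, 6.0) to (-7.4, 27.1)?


M = ((7.3+(-7.4))/2, (6+27.1)/2)
= (-0.05, 16.55)

(-0.05, 16.55)


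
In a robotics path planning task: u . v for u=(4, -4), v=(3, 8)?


u . v = u_x*v_x + u_y*v_y = 4*3 + (-4)*8
= 12 + (-32) = -20

-20


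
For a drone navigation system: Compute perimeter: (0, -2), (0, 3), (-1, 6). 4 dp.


Sides: (0, -2)->(0, 3): sqrt(25) = 5, (0, 3)->(-1, 6): sqrt(10) = 3.162278, (-1, 6)->(0, -2): sqrt(65) = 8.062258
Sum = 16.224536
Perimeter = 16.2245

16.2245


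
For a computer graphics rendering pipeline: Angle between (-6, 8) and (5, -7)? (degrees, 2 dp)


u.v = -86, |u| = sqrt(100) = 10, |v| = sqrt(74) = 8.6023
cos(theta) = u.v/(|u||v|) = -86/sqrt(7400) = -0.99973
theta = acos(-0.99973) = 178.67 degrees

178.67 degrees


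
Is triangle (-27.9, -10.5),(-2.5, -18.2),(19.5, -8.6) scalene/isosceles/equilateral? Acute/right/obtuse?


Side lengths squared: AB^2=704.45, BC^2=576.16, CA^2=2250.37
Sorted: [576.16, 704.45, 2250.37]
By sides: Scalene, By angles: Obtuse

Scalene, Obtuse


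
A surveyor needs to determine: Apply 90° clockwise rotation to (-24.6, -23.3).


90° CW: (x,y) -> (y, -x)
(-24.6,-23.3) -> (-23.3, 24.6)

(-23.3, 24.6)


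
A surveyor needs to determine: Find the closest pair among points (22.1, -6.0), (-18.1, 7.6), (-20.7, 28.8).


d(P0,P1) = 42.4382, d(P0,P2) = 55.1623, d(P1,P2) = 21.3588
Closest: P1 and P2

Closest pair: (-18.1, 7.6) and (-20.7, 28.8), distance = 21.3588


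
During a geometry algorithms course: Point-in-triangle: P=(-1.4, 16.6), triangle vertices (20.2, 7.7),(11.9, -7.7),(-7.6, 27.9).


Cross products: AB x AP = -406.51, BC x BP = -0.37, CA x CP = -188.9
All same sign? yes

Yes, inside


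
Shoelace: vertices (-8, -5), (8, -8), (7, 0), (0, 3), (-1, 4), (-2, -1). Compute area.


Shoelace sum: ((-8)*(-8) - 8*(-5)) + (8*0 - 7*(-8)) + (7*3 - 0*0) + (0*4 - (-1)*3) + ((-1)*(-1) - (-2)*4) + ((-2)*(-5) - (-8)*(-1))
= 195
Area = |195|/2 = 97.5

97.5


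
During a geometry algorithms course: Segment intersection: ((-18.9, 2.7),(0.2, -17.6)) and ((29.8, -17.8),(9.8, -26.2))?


Cross products: d1=-819.08, d2=-252.64, d3=597.06, d4=30.62
d1*d2 < 0 and d3*d4 < 0? no

No, they don't intersect


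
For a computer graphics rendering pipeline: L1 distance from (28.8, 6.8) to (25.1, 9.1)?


|28.8-25.1| + |6.8-9.1| = 3.7 + 2.3 = 6

6


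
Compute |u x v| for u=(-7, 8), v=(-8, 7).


|u x v| = |(-7)*7 - 8*(-8)|
= |(-49) - (-64)| = 15

15


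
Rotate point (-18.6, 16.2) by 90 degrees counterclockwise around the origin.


90° CCW: (x,y) -> (-y, x)
(-18.6,16.2) -> (-16.2, -18.6)

(-16.2, -18.6)


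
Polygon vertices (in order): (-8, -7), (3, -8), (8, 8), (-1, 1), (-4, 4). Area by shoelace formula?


Shoelace sum: ((-8)*(-8) - 3*(-7)) + (3*8 - 8*(-8)) + (8*1 - (-1)*8) + ((-1)*4 - (-4)*1) + ((-4)*(-7) - (-8)*4)
= 249
Area = |249|/2 = 124.5

124.5


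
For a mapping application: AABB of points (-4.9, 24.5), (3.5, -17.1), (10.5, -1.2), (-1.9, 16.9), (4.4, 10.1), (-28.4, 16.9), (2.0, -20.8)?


x range: [-28.4, 10.5]
y range: [-20.8, 24.5]
Bounding box: (-28.4,-20.8) to (10.5,24.5)

(-28.4,-20.8) to (10.5,24.5)


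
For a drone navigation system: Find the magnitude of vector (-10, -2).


|u| = sqrt((-10)^2 + (-2)^2) = sqrt(104) = 10.198

10.198


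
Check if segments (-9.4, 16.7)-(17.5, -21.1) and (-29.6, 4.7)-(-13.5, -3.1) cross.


Cross products: d1=350.76, d2=-48, d3=-1086.36, d4=-687.6
d1*d2 < 0 and d3*d4 < 0? no

No, they don't intersect


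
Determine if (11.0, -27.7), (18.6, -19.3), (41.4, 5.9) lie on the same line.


Cross product: (18.6-11)*(5.9-(-27.7)) - ((-19.3)-(-27.7))*(41.4-11)
= 0

Yes, collinear


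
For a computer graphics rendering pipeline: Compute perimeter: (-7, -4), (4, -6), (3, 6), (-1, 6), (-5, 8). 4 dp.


Sides: (-7, -4)->(4, -6): sqrt(125) = 11.18034, (4, -6)->(3, 6): sqrt(145) = 12.041595, (3, 6)->(-1, 6): sqrt(16) = 4, (-1, 6)->(-5, 8): sqrt(20) = 4.472136, (-5, 8)->(-7, -4): sqrt(148) = 12.165525
Sum = 43.859596
Perimeter = 43.8596

43.8596


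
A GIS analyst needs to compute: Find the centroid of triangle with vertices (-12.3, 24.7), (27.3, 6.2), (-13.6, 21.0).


Centroid = ((x_A+x_B+x_C)/3, (y_A+y_B+y_C)/3)
= (((-12.3)+27.3+(-13.6))/3, (24.7+6.2+21)/3)
= (0.4667, 17.3)

(0.4667, 17.3)


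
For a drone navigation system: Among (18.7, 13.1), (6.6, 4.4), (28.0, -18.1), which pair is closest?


d(P0,P1) = 14.903, d(P0,P2) = 32.5566, d(P1,P2) = 31.0517
Closest: P0 and P1

Closest pair: (18.7, 13.1) and (6.6, 4.4), distance = 14.903


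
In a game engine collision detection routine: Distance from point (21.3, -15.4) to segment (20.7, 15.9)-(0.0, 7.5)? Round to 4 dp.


Project P onto AB: t = 0.502 (clamped to [0,1])
Closest point on segment: (10.3096, 11.6836)
Distance: 29.2286

29.2286


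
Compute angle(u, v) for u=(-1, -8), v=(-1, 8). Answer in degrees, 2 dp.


u.v = -63, |u| = sqrt(65) = 8.0623, |v| = sqrt(65) = 8.0623
cos(theta) = u.v/(|u||v|) = -63/sqrt(4225) = -0.969231
theta = acos(-0.969231) = 165.75 degrees

165.75 degrees


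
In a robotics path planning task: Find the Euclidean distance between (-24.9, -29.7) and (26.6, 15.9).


dx=51.5, dy=45.6
d^2 = 51.5^2 + 45.6^2 = 4731.61
d = sqrt(4731.61) = 68.7867

68.7867


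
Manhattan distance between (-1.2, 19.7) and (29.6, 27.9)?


|(-1.2)-29.6| + |19.7-27.9| = 30.8 + 8.2 = 39

39


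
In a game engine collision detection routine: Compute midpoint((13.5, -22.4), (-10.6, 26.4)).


M = ((13.5+(-10.6))/2, ((-22.4)+26.4)/2)
= (1.45, 2)

(1.45, 2)


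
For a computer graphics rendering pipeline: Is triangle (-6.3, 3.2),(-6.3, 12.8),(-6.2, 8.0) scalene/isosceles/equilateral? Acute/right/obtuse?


Side lengths squared: AB^2=92.16, BC^2=23.05, CA^2=23.05
Sorted: [23.05, 23.05, 92.16]
By sides: Isosceles, By angles: Obtuse

Isosceles, Obtuse


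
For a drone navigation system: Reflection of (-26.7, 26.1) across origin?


Reflection over origin: (x,y) -> (-x,-y)
(-26.7, 26.1) -> (26.7, -26.1)

(26.7, -26.1)


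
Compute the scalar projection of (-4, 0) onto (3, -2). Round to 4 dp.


u.v = -12, |v| = sqrt(13) = 3.6056
Scalar projection = u.v / |v| = -12 / sqrt(13) = -3.3282

-3.3282


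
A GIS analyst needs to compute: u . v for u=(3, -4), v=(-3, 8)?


u . v = u_x*v_x + u_y*v_y = 3*(-3) + (-4)*8
= (-9) + (-32) = -41

-41


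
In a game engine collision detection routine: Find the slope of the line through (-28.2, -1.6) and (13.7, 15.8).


slope = (y2-y1)/(x2-x1) = (15.8-(-1.6))/(13.7-(-28.2)) = 17.4/41.9 = 0.4153

0.4153


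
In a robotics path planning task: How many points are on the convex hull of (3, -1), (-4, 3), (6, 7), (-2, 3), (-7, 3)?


Convex hull vertices (CCW): (-7, 3), (3, -1), (6, 7)
Count = 3

3


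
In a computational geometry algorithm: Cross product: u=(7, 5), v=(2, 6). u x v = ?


u x v = u_x*v_y - u_y*v_x = 7*6 - 5*2
= 42 - 10 = 32

32


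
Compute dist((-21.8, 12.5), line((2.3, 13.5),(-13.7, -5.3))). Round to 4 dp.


|cross product| = 437.08
|line direction| = sqrt(609.44) = 24.6868
Distance = 437.08/sqrt(609.44) = 17.705

17.705


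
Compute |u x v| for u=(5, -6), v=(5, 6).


|u x v| = |5*6 - (-6)*5|
= |30 - (-30)| = 60

60


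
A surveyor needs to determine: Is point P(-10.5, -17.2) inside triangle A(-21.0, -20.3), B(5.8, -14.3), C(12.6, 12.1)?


Cross products: AB x AP = 20.08, BC x BP = 410.6, CA x CP = 236.04
All same sign? yes

Yes, inside


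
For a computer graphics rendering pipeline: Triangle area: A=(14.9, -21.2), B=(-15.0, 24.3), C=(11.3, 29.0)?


Area = |x_A(y_B-y_C) + x_B(y_C-y_A) + x_C(y_A-y_B)|/2
= |(-70.03) + (-753) + (-514.15)|/2
= 1337.18/2 = 668.59

668.59


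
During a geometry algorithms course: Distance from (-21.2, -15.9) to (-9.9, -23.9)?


dx=11.3, dy=-8
d^2 = 11.3^2 + (-8)^2 = 191.69
d = sqrt(191.69) = 13.8452

13.8452


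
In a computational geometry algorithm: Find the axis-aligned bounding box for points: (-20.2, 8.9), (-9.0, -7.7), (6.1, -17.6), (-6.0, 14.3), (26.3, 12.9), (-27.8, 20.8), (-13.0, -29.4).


x range: [-27.8, 26.3]
y range: [-29.4, 20.8]
Bounding box: (-27.8,-29.4) to (26.3,20.8)

(-27.8,-29.4) to (26.3,20.8)


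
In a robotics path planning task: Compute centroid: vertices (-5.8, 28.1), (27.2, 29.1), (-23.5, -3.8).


Centroid = ((x_A+x_B+x_C)/3, (y_A+y_B+y_C)/3)
= (((-5.8)+27.2+(-23.5))/3, (28.1+29.1+(-3.8))/3)
= (-0.7, 17.8)

(-0.7, 17.8)


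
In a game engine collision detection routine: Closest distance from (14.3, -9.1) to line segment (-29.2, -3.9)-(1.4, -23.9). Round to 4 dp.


Project P onto AB: t = 1 (clamped to [0,1])
Closest point on segment: (1.4, -23.9)
Distance: 19.6329

19.6329


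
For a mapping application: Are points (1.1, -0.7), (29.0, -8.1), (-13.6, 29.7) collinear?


Cross product: (29-1.1)*(29.7-(-0.7)) - ((-8.1)-(-0.7))*((-13.6)-1.1)
= 739.38

No, not collinear


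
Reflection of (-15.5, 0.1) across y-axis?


Reflection over y-axis: (x,y) -> (-x,y)
(-15.5, 0.1) -> (15.5, 0.1)

(15.5, 0.1)


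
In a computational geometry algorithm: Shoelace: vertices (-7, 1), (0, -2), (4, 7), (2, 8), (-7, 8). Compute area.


Shoelace sum: ((-7)*(-2) - 0*1) + (0*7 - 4*(-2)) + (4*8 - 2*7) + (2*8 - (-7)*8) + ((-7)*1 - (-7)*8)
= 161
Area = |161|/2 = 80.5

80.5


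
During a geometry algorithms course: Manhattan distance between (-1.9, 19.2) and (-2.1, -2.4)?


|(-1.9)-(-2.1)| + |19.2-(-2.4)| = 0.2 + 21.6 = 21.8

21.8


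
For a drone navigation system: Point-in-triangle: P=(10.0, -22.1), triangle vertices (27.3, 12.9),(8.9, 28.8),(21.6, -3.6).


Cross products: AB x AP = 919.07, BC x BP = -610.79, CA x CP = 85.95
All same sign? no

No, outside


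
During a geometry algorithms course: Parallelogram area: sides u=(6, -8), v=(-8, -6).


|u x v| = |6*(-6) - (-8)*(-8)|
= |(-36) - 64| = 100

100


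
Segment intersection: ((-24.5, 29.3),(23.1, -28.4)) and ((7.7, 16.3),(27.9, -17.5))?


Cross products: d1=-825.76, d2=-382.42, d3=1239.14, d4=795.8
d1*d2 < 0 and d3*d4 < 0? no

No, they don't intersect


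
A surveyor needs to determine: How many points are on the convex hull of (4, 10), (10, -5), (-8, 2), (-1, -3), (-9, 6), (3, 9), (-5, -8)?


Convex hull vertices (CCW): (-9, 6), (-8, 2), (-5, -8), (10, -5), (4, 10)
Count = 5

5


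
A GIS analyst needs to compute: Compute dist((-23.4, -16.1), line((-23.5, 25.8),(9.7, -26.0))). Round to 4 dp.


|cross product| = 1385.9
|line direction| = sqrt(3785.48) = 61.5263
Distance = 1385.9/sqrt(3785.48) = 22.5253

22.5253


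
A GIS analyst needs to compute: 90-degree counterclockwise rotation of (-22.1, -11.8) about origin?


90° CCW: (x,y) -> (-y, x)
(-22.1,-11.8) -> (11.8, -22.1)

(11.8, -22.1)


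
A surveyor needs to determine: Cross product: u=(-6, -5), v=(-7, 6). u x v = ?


u x v = u_x*v_y - u_y*v_x = (-6)*6 - (-5)*(-7)
= (-36) - 35 = -71

-71


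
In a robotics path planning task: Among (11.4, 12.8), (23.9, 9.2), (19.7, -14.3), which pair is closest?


d(P0,P1) = 13.0081, d(P0,P2) = 28.3425, d(P1,P2) = 23.8724
Closest: P0 and P1

Closest pair: (11.4, 12.8) and (23.9, 9.2), distance = 13.0081


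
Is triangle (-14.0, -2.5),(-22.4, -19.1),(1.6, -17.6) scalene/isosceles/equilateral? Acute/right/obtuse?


Side lengths squared: AB^2=346.12, BC^2=578.25, CA^2=471.37
Sorted: [346.12, 471.37, 578.25]
By sides: Scalene, By angles: Acute

Scalene, Acute


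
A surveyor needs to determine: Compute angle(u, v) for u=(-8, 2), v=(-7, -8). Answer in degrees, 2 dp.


u.v = 40, |u| = sqrt(68) = 8.2462, |v| = sqrt(113) = 10.6301
cos(theta) = u.v/(|u||v|) = 40/sqrt(7684) = 0.456317
theta = acos(0.456317) = 62.85 degrees

62.85 degrees


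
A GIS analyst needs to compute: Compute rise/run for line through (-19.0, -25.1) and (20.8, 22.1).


slope = (y2-y1)/(x2-x1) = (22.1-(-25.1))/(20.8-(-19)) = 47.2/39.8 = 1.1859

1.1859


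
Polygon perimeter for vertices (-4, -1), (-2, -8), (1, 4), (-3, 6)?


Sides: (-4, -1)->(-2, -8): sqrt(53) = 7.28011, (-2, -8)->(1, 4): sqrt(153) = 12.369317, (1, 4)->(-3, 6): sqrt(20) = 4.472136, (-3, 6)->(-4, -1): sqrt(50) = 7.071068
Sum = 31.192631
Perimeter = 31.1926

31.1926


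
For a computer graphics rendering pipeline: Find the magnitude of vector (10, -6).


|u| = sqrt(10^2 + (-6)^2) = sqrt(136) = 11.6619

11.6619


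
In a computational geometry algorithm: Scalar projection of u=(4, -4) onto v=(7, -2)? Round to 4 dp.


u.v = 36, |v| = sqrt(53) = 7.2801
Scalar projection = u.v / |v| = 36 / sqrt(53) = 4.945

4.945


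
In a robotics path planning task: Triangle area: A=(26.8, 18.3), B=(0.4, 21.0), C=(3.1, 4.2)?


Area = |x_A(y_B-y_C) + x_B(y_C-y_A) + x_C(y_A-y_B)|/2
= |450.24 + (-5.64) + (-8.37)|/2
= 436.23/2 = 218.115

218.115


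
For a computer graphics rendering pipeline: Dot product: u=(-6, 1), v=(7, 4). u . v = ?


u . v = u_x*v_x + u_y*v_y = (-6)*7 + 1*4
= (-42) + 4 = -38

-38


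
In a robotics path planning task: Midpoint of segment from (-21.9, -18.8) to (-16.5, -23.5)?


M = (((-21.9)+(-16.5))/2, ((-18.8)+(-23.5))/2)
= (-19.2, -21.15)

(-19.2, -21.15)


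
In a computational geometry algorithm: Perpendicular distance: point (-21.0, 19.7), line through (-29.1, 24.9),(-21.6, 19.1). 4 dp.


|cross product| = 7.98
|line direction| = sqrt(89.89) = 9.481
Distance = 7.98/sqrt(89.89) = 0.8417

0.8417


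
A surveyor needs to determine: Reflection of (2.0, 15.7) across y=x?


Reflection over y=x: (x,y) -> (y,x)
(2, 15.7) -> (15.7, 2)

(15.7, 2)


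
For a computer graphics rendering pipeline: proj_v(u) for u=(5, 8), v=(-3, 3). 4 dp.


u.v = 9, |v| = sqrt(18) = 4.2426
Scalar projection = u.v / |v| = 9 / sqrt(18) = 2.1213

2.1213


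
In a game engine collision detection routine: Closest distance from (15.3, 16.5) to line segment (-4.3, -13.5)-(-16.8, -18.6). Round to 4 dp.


Project P onto AB: t = 0 (clamped to [0,1])
Closest point on segment: (-4.3, -13.5)
Distance: 35.8352

35.8352


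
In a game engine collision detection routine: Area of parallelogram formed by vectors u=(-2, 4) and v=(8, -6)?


|u x v| = |(-2)*(-6) - 4*8|
= |12 - 32| = 20

20


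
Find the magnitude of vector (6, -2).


|u| = sqrt(6^2 + (-2)^2) = sqrt(40) = 6.3246

6.3246


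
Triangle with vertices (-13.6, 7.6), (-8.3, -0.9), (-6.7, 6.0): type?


Side lengths squared: AB^2=100.34, BC^2=50.17, CA^2=50.17
Sorted: [50.17, 50.17, 100.34]
By sides: Isosceles, By angles: Right

Isosceles, Right


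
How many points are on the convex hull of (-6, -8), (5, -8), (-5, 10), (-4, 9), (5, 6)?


Convex hull vertices (CCW): (-6, -8), (5, -8), (5, 6), (-5, 10)
Count = 4

4


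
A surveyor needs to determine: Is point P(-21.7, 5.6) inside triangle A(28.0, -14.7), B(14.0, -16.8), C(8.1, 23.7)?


Cross products: AB x AP = -388.57, BC x BP = 1313.69, CA x CP = -1504.51
All same sign? no

No, outside


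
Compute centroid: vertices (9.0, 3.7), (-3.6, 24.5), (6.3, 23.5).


Centroid = ((x_A+x_B+x_C)/3, (y_A+y_B+y_C)/3)
= ((9+(-3.6)+6.3)/3, (3.7+24.5+23.5)/3)
= (3.9, 17.2333)

(3.9, 17.2333)


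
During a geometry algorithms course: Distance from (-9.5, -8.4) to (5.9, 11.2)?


dx=15.4, dy=19.6
d^2 = 15.4^2 + 19.6^2 = 621.32
d = sqrt(621.32) = 24.9263

24.9263


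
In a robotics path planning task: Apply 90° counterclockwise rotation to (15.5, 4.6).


90° CCW: (x,y) -> (-y, x)
(15.5,4.6) -> (-4.6, 15.5)

(-4.6, 15.5)


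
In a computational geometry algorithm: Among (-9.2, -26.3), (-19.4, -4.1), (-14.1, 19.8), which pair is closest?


d(P0,P1) = 24.4311, d(P0,P2) = 46.3597, d(P1,P2) = 24.4806
Closest: P0 and P1

Closest pair: (-9.2, -26.3) and (-19.4, -4.1), distance = 24.4311


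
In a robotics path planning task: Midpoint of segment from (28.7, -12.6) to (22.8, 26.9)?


M = ((28.7+22.8)/2, ((-12.6)+26.9)/2)
= (25.75, 7.15)

(25.75, 7.15)


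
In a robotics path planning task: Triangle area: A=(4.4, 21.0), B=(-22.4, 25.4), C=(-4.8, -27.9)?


Area = |x_A(y_B-y_C) + x_B(y_C-y_A) + x_C(y_A-y_B)|/2
= |234.52 + 1095.36 + 21.12|/2
= 1351/2 = 675.5

675.5


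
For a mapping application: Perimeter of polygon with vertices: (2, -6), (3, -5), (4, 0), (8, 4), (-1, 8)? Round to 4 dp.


Sides: (2, -6)->(3, -5): sqrt(2) = 1.414214, (3, -5)->(4, 0): sqrt(26) = 5.09902, (4, 0)->(8, 4): sqrt(32) = 5.656854, (8, 4)->(-1, 8): sqrt(97) = 9.848858, (-1, 8)->(2, -6): sqrt(205) = 14.317821
Sum = 36.336767
Perimeter = 36.3368

36.3368


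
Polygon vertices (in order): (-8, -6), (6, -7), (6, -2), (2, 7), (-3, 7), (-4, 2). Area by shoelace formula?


Shoelace sum: ((-8)*(-7) - 6*(-6)) + (6*(-2) - 6*(-7)) + (6*7 - 2*(-2)) + (2*7 - (-3)*7) + ((-3)*2 - (-4)*7) + ((-4)*(-6) - (-8)*2)
= 265
Area = |265|/2 = 132.5

132.5


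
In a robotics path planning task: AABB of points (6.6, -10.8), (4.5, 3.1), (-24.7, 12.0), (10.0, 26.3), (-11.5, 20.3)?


x range: [-24.7, 10]
y range: [-10.8, 26.3]
Bounding box: (-24.7,-10.8) to (10,26.3)

(-24.7,-10.8) to (10,26.3)


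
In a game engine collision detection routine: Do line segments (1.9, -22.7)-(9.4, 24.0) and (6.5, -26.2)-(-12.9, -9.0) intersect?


Cross products: d1=11.22, d2=-1023.76, d3=-241.07, d4=793.91
d1*d2 < 0 and d3*d4 < 0? yes

Yes, they intersect


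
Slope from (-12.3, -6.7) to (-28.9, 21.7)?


slope = (y2-y1)/(x2-x1) = (21.7-(-6.7))/((-28.9)-(-12.3)) = 28.4/(-16.6) = -1.7108

-1.7108


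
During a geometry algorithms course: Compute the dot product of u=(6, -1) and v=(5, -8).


u . v = u_x*v_x + u_y*v_y = 6*5 + (-1)*(-8)
= 30 + 8 = 38

38


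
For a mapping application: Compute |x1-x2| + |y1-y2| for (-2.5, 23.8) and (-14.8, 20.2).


|(-2.5)-(-14.8)| + |23.8-20.2| = 12.3 + 3.6 = 15.9

15.9


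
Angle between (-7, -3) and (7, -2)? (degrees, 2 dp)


u.v = -43, |u| = sqrt(58) = 7.6158, |v| = sqrt(53) = 7.2801
cos(theta) = u.v/(|u||v|) = -43/sqrt(3074) = -0.775562
theta = acos(-0.775562) = 140.86 degrees

140.86 degrees


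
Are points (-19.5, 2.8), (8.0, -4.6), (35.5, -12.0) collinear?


Cross product: (8-(-19.5))*((-12)-2.8) - ((-4.6)-2.8)*(35.5-(-19.5))
= 0

Yes, collinear


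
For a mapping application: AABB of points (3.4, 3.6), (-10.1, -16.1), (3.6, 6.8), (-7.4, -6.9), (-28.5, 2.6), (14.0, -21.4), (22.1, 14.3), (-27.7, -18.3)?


x range: [-28.5, 22.1]
y range: [-21.4, 14.3]
Bounding box: (-28.5,-21.4) to (22.1,14.3)

(-28.5,-21.4) to (22.1,14.3)


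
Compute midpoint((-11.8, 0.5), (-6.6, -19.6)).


M = (((-11.8)+(-6.6))/2, (0.5+(-19.6))/2)
= (-9.2, -9.55)

(-9.2, -9.55)


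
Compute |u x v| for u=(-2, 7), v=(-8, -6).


|u x v| = |(-2)*(-6) - 7*(-8)|
= |12 - (-56)| = 68

68


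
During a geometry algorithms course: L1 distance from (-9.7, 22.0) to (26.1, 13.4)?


|(-9.7)-26.1| + |22-13.4| = 35.8 + 8.6 = 44.4

44.4


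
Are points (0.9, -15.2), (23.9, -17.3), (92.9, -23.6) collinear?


Cross product: (23.9-0.9)*((-23.6)-(-15.2)) - ((-17.3)-(-15.2))*(92.9-0.9)
= 0

Yes, collinear


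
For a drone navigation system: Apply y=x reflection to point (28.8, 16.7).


Reflection over y=x: (x,y) -> (y,x)
(28.8, 16.7) -> (16.7, 28.8)

(16.7, 28.8)


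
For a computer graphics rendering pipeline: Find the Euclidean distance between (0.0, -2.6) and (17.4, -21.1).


dx=17.4, dy=-18.5
d^2 = 17.4^2 + (-18.5)^2 = 645.01
d = sqrt(645.01) = 25.397

25.397


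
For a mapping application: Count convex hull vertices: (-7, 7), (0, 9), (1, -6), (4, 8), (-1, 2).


Convex hull vertices (CCW): (-7, 7), (1, -6), (4, 8), (0, 9)
Count = 4

4


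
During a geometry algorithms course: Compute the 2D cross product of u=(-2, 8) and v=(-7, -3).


u x v = u_x*v_y - u_y*v_x = (-2)*(-3) - 8*(-7)
= 6 - (-56) = 62

62


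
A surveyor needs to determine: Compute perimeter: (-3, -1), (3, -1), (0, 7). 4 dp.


Sides: (-3, -1)->(3, -1): sqrt(36) = 6, (3, -1)->(0, 7): sqrt(73) = 8.544004, (0, 7)->(-3, -1): sqrt(73) = 8.544004
Sum = 23.088008
Perimeter = 23.088

23.088


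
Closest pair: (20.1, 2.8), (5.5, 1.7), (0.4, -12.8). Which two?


d(P0,P1) = 14.6414, d(P0,P2) = 25.1287, d(P1,P2) = 15.3708
Closest: P0 and P1

Closest pair: (20.1, 2.8) and (5.5, 1.7), distance = 14.6414


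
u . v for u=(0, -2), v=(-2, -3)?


u . v = u_x*v_x + u_y*v_y = 0*(-2) + (-2)*(-3)
= 0 + 6 = 6

6


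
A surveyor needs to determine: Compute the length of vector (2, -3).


|u| = sqrt(2^2 + (-3)^2) = sqrt(13) = 3.6056

3.6056


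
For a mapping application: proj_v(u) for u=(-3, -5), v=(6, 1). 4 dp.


u.v = -23, |v| = sqrt(37) = 6.0828
Scalar projection = u.v / |v| = -23 / sqrt(37) = -3.7812

-3.7812


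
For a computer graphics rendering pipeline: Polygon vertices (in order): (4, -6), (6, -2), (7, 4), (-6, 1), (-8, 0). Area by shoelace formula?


Shoelace sum: (4*(-2) - 6*(-6)) + (6*4 - 7*(-2)) + (7*1 - (-6)*4) + ((-6)*0 - (-8)*1) + ((-8)*(-6) - 4*0)
= 153
Area = |153|/2 = 76.5

76.5


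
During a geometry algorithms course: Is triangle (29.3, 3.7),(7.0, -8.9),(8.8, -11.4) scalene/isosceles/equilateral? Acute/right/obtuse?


Side lengths squared: AB^2=656.05, BC^2=9.49, CA^2=648.26
Sorted: [9.49, 648.26, 656.05]
By sides: Scalene, By angles: Acute

Scalene, Acute


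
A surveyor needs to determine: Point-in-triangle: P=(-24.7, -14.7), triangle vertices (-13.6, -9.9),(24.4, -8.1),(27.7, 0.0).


Cross products: AB x AP = -162.42, BC x BP = 375.93, CA x CP = 88.35
All same sign? no

No, outside


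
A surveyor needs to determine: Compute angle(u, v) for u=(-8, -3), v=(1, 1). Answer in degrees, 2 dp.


u.v = -11, |u| = sqrt(73) = 8.544, |v| = sqrt(2) = 1.4142
cos(theta) = u.v/(|u||v|) = -11/sqrt(146) = -0.910366
theta = acos(-0.910366) = 155.56 degrees

155.56 degrees


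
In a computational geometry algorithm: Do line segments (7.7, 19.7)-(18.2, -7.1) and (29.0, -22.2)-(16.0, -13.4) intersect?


Cross products: d1=-357.26, d2=-101.26, d3=130.89, d4=-125.11
d1*d2 < 0 and d3*d4 < 0? no

No, they don't intersect


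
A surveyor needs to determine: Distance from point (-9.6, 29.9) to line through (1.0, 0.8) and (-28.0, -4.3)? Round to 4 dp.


|cross product| = 897.96
|line direction| = sqrt(867.01) = 29.445
Distance = 897.96/sqrt(867.01) = 30.4961

30.4961


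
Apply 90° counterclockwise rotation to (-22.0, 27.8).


90° CCW: (x,y) -> (-y, x)
(-22,27.8) -> (-27.8, -22)

(-27.8, -22)


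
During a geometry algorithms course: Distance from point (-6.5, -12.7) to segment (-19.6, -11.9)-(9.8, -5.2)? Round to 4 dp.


Project P onto AB: t = 0.4177 (clamped to [0,1])
Closest point on segment: (-7.3201, -9.1015)
Distance: 3.6907

3.6907


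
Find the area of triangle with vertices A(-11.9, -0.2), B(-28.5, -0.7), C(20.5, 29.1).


Area = |x_A(y_B-y_C) + x_B(y_C-y_A) + x_C(y_A-y_B)|/2
= |354.62 + (-835.05) + 10.25|/2
= 470.18/2 = 235.09

235.09


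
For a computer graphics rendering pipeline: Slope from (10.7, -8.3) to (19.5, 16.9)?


slope = (y2-y1)/(x2-x1) = (16.9-(-8.3))/(19.5-10.7) = 25.2/8.8 = 2.8636

2.8636


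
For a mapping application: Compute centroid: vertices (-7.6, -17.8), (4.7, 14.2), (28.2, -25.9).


Centroid = ((x_A+x_B+x_C)/3, (y_A+y_B+y_C)/3)
= (((-7.6)+4.7+28.2)/3, ((-17.8)+14.2+(-25.9))/3)
= (8.4333, -9.8333)

(8.4333, -9.8333)


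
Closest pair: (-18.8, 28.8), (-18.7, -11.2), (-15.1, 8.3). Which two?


d(P0,P1) = 40.0001, d(P0,P2) = 20.8312, d(P1,P2) = 19.8295
Closest: P1 and P2

Closest pair: (-18.7, -11.2) and (-15.1, 8.3), distance = 19.8295


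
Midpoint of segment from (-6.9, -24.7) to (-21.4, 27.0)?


M = (((-6.9)+(-21.4))/2, ((-24.7)+27)/2)
= (-14.15, 1.15)

(-14.15, 1.15)


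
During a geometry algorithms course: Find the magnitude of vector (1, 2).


|u| = sqrt(1^2 + 2^2) = sqrt(5) = 2.2361

2.2361


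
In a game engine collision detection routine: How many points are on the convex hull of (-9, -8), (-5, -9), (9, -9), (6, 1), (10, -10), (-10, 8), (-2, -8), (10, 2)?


Convex hull vertices (CCW): (-10, 8), (-9, -8), (-5, -9), (10, -10), (10, 2)
Count = 5

5


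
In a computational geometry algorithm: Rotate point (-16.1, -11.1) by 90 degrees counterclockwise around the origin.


90° CCW: (x,y) -> (-y, x)
(-16.1,-11.1) -> (11.1, -16.1)

(11.1, -16.1)
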